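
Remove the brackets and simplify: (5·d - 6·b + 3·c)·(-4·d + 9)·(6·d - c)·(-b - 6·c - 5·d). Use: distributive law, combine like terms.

-600·b·d³ + 980·c·d³ + 600·d⁴ - 692·b·c·d² + 252·c²·d² + 1350·b·d² - 2205·c·d² - 1350·d³ + 1557·b·c·d - 567·c²·d - 144·b²·d² + 24·b²·c·d + 132·b·c²·d + 324·b²·d - 54·b²·c - 297·b·c² - 72·c³·d + 162·c³

(5·d - 6·b + 3·c)·(-4·d + 9)·(6·d - c)·(-b - 6·c - 5·d)
= (-20·d² + 45·d + 24·b·d - 54·b - 12·c·d + 27·c)·(6·d - c)·(-b - 6·c - 5·d)    [distributive law]
= (-120·d³ + 20·c·d² + 270·d² - 45·c·d + 144·b·d² - 24·b·c·d - 324·b·d + 54·b·c - 72·c·d² + 12·c²·d + 162·c·d - 27·c²)·(-b - 6·c - 5·d)    [distributive law]
= (-120·d³ - 52·c·d² + 270·d² + 117·c·d + 144·b·d² - 24·b·c·d - 324·b·d + 54·b·c + 12·c²·d - 27·c²)·(-b - 6·c - 5·d)    [combine like terms]
= 120·b·d³ + 720·c·d³ + 600·d⁴ + 52·b·c·d² + 312·c²·d² + 260·c·d³ - 270·b·d² - 1620·c·d² - 1350·d³ - 117·b·c·d - 702·c²·d - 585·c·d² - 144·b²·d² - 864·b·c·d² - 720·b·d³ + 24·b²·c·d + 144·b·c²·d + 120·b·c·d² + 324·b²·d + 1944·b·c·d + 1620·b·d² - 54·b²·c - 324·b·c² - 270·b·c·d - 12·b·c²·d - 72·c³·d - 60·c²·d² + 27·b·c² + 162·c³ + 135·c²·d    [distributive law]
= -600·b·d³ + 980·c·d³ + 600·d⁴ - 692·b·c·d² + 252·c²·d² + 1350·b·d² - 2205·c·d² - 1350·d³ + 1557·b·c·d - 567·c²·d - 144·b²·d² + 24·b²·c·d + 132·b·c²·d + 324·b²·d - 54·b²·c - 297·b·c² - 72·c³·d + 162·c³    [combine like terms]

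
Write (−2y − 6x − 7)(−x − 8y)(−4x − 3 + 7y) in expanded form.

(−2y − 6x − 7)(−x − 8y)(−4x − 3 + 7y)
= (2xy + 16y^2 + 6x^2 + 48xy + 7x + 56y)(−4x − 3 + 7y)    [distributive law]
= (50xy + 16y^2 + 6x^2 + 7x + 56y)(−4x − 3 + 7y)    [combine like terms]
= −200x^2y − 150xy + 350xy^2 − 64xy^2 − 48y^2 + 112y^3 − 24x^3 − 18x^2 + 42x^2y − 28x^2 − 21x + 49xy − 224xy − 168y + 392y^2    [distributive law]
= −158x^2y − 325xy + 286xy^2 + 344y^2 + 112y^3 − 24x^3 − 46x^2 − 21x − 168y    [combine like terms]

−158x^2y − 325xy + 286xy^2 + 344y^2 + 112y^3 − 24x^3 − 46x^2 − 21x − 168y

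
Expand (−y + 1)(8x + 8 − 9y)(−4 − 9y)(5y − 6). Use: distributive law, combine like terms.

−632xy^2 + 80xy + 360xy^3 − 722y^2 − 136y + 1071y^3 − 405y^4 + 192x + 192

(−y + 1)(8x + 8 − 9y)(−4 − 9y)(5y − 6)
= (−8xy − 8y + 9y^2 + 8x + 8 − 9y)(−4 − 9y)(5y − 6)    [distributive law]
= (−8xy − 17y + 9y^2 + 8x + 8)(−4 − 9y)(5y − 6)    [combine like terms]
= (32xy + 72xy^2 + 68y + 153y^2 − 36y^2 − 81y^3 − 32x − 72xy − 32 − 72y)(5y − 6)    [distributive law]
= (−40xy + 72xy^2 − 4y + 117y^2 − 81y^3 − 32x − 32)(5y − 6)    [combine like terms]
= −200xy^2 + 240xy + 360xy^3 − 432xy^2 − 20y^2 + 24y + 585y^3 − 702y^2 − 405y^4 + 486y^3 − 160xy + 192x − 160y + 192    [distributive law]
= −632xy^2 + 80xy + 360xy^3 − 722y^2 − 136y + 1071y^3 − 405y^4 + 192x + 192    [combine like terms]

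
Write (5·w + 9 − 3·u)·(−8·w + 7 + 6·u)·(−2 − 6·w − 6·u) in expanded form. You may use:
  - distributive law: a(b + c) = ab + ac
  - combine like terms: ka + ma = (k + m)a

302·w^2 + 240·w^3 − 84·u·w^2 − 304·w − 84·u·w − 216·u^2·w − 126 − 444·u − 162·u^2 + 108·u^3

(5·w + 9 − 3·u)·(−8·w + 7 + 6·u)·(−2 − 6·w − 6·u)
= (−40·w^2 + 35·w + 30·u·w − 72·w + 63 + 54·u + 24·u·w − 21·u − 18·u^2)·(−2 − 6·w − 6·u)    [distributive law]
= (−40·w^2 − 37·w + 54·u·w + 63 + 33·u − 18·u^2)·(−2 − 6·w − 6·u)    [combine like terms]
= 80·w^2 + 240·w^3 + 240·u·w^2 + 74·w + 222·w^2 + 222·u·w − 108·u·w − 324·u·w^2 − 324·u^2·w − 126 − 378·w − 378·u − 66·u − 198·u·w − 198·u^2 + 36·u^2 + 108·u^2·w + 108·u^3    [distributive law]
= 302·w^2 + 240·w^3 − 84·u·w^2 − 304·w − 84·u·w − 216·u^2·w − 126 − 444·u − 162·u^2 + 108·u^3    [combine like terms]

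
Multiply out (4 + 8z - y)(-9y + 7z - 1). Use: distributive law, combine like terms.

-35y + 20z - 4 - 79yz + 56z² + 9y²

(4 + 8z - y)(-9y + 7z - 1)
= -36y + 28z - 4 - 72yz + 56z² - 8z + 9y² - 7yz + y    [distributive law]
= -35y + 20z - 4 - 79yz + 56z² + 9y²    [combine like terms]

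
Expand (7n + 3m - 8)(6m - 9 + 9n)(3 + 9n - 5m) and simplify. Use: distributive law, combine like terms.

(7n + 3m - 8)(6m - 9 + 9n)(3 + 9n - 5m)
= (42mn - 63n + 63n² + 18m² - 27m + 27mn - 48m + 72 - 72n)(3 + 9n - 5m)    [distributive law]
= (69mn - 135n + 63n² + 18m² - 75m + 72)(3 + 9n - 5m)    [combine like terms]
= 207mn + 621mn² - 345m²n - 405n - 1215n² + 675mn + 189n² + 567n³ - 315mn² + 54m² + 162m²n - 90m³ - 225m - 675mn + 375m² + 216 + 648n - 360m    [distributive law]
= 207mn + 306mn² - 183m²n + 243n - 1026n² + 567n³ + 429m² - 90m³ - 585m + 216    [combine like terms]

207mn + 306mn² - 183m²n + 243n - 1026n² + 567n³ + 429m² - 90m³ - 585m + 216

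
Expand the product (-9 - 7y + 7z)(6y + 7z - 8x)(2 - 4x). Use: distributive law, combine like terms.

-108y + 328xy - 126z + 140xz + 144x - 288x^2 - 84y^2 + 168xy^2 - 14yz + 28xyz - 224x^2y + 98z^2 - 196xz^2 + 224x^2z

(-9 - 7y + 7z)(6y + 7z - 8x)(2 - 4x)
= (-54y - 63z + 72x - 42y^2 - 49yz + 56xy + 42yz + 49z^2 - 56xz)(2 - 4x)    [distributive law]
= (-54y - 63z + 72x - 42y^2 - 7yz + 56xy + 49z^2 - 56xz)(2 - 4x)    [combine like terms]
= -108y + 216xy - 126z + 252xz + 144x - 288x^2 - 84y^2 + 168xy^2 - 14yz + 28xyz + 112xy - 224x^2y + 98z^2 - 196xz^2 - 112xz + 224x^2z    [distributive law]
= -108y + 328xy - 126z + 140xz + 144x - 288x^2 - 84y^2 + 168xy^2 - 14yz + 28xyz - 224x^2y + 98z^2 - 196xz^2 + 224x^2z    [combine like terms]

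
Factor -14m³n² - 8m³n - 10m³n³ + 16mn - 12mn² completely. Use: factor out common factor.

-14m³n² - 8m³n - 10m³n³ + 16mn - 12mn²
= 2(-7m³n² - 4m³n - 5m³n³ + 8mn - 6mn²)    [factor out 2]
= 2mn(-7m²n - 4m² - 5m²n² + 8 - 6n)    [factor out mn]

2mn(-7m²n - 4m² - 5m²n² + 8 - 6n)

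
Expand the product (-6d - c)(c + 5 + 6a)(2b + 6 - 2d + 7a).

(-6d - c)(c + 5 + 6a)(2b + 6 - 2d + 7a)
= (-6cd - 30d - 36ad - c^2 - 5c - 6ac)(2b + 6 - 2d + 7a)    [distributive law]
= -12bcd - 36cd + 12cd^2 - 42acd - 60bd - 180d + 60d^2 - 210ad - 72abd - 216ad + 72ad^2 - 252a^2d - 2bc^2 - 6c^2 + 2c^2d - 7ac^2 - 10bc - 30c + 10cd - 35ac - 12abc - 36ac + 12acd - 42a^2c    [distributive law]
= -12bcd - 26cd + 12cd^2 - 30acd - 60bd - 180d + 60d^2 - 426ad - 72abd + 72ad^2 - 252a^2d - 2bc^2 - 6c^2 + 2c^2d - 7ac^2 - 10bc - 30c - 71ac - 12abc - 42a^2c    [combine like terms]

-12bcd - 26cd + 12cd^2 - 30acd - 60bd - 180d + 60d^2 - 426ad - 72abd + 72ad^2 - 252a^2d - 2bc^2 - 6c^2 + 2c^2d - 7ac^2 - 10bc - 30c - 71ac - 12abc - 42a^2c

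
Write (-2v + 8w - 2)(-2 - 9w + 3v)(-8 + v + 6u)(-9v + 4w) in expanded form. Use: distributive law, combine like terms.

(-2v + 8w - 2)(-2 - 9w + 3v)(-8 + v + 6u)(-9v + 4w)
= (4v + 18vw - 6v^2 - 16w - 72w^2 + 24vw + 4 + 18w - 6v)(-8 + v + 6u)(-9v + 4w)    [distributive law]
= (-2v + 42vw - 6v^2 + 2w - 72w^2 + 4)(-8 + v + 6u)(-9v + 4w)    [combine like terms]
= (16v - 2v^2 - 12uv - 336vw + 42v^2w + 252uvw + 48v^2 - 6v^3 - 36uv^2 - 16w + 2vw + 12uw + 576w^2 - 72vw^2 - 432uw^2 - 32 + 4v + 24u)(-9v + 4w)    [distributive law]
= (20v + 46v^2 - 12uv - 334vw + 42v^2w + 252uvw - 6v^3 - 36uv^2 - 16w + 12uw + 576w^2 - 72vw^2 - 432uw^2 - 32 + 24u)(-9v + 4w)    [combine like terms]
= -180v^2 + 80vw - 414v^3 + 184v^2w + 108uv^2 - 48uvw + 3006v^2w - 1336vw^2 - 378v^3w + 168v^2w^2 - 2268uv^2w + 1008uvw^2 + 54v^4 - 24v^3w + 324uv^3 - 144uv^2w + 144vw - 64w^2 - 108uvw + 48uw^2 - 5184vw^2 + 2304w^3 + 648v^2w^2 - 288vw^3 + 3888uvw^2 - 1728uw^3 + 288v - 128w - 216uv + 96uw    [distributive law]
= -180v^2 + 224vw - 414v^3 + 3190v^2w + 108uv^2 - 156uvw - 6520vw^2 - 402v^3w + 816v^2w^2 - 2412uv^2w + 4896uvw^2 + 54v^4 + 324uv^3 - 64w^2 + 48uw^2 + 2304w^3 - 288vw^3 - 1728uw^3 + 288v - 128w - 216uv + 96uw    [combine like terms]

-180v^2 + 224vw - 414v^3 + 3190v^2w + 108uv^2 - 156uvw - 6520vw^2 - 402v^3w + 816v^2w^2 - 2412uv^2w + 4896uvw^2 + 54v^4 + 324uv^3 - 64w^2 + 48uw^2 + 2304w^3 - 288vw^3 - 1728uw^3 + 288v - 128w - 216uv + 96uw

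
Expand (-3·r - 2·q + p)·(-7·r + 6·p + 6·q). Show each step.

(-3·r - 2·q + p)·(-7·r + 6·p + 6·q)
= 21·r² - 18·p·r - 18·q·r + 14·q·r - 12·p·q - 12·q² - 7·p·r + 6·p² + 6·p·q    [distributive law]
= 21·r² - 25·p·r - 4·q·r - 6·p·q - 12·q² + 6·p²    [combine like terms]

21·r² - 25·p·r - 4·q·r - 6·p·q - 12·q² + 6·p²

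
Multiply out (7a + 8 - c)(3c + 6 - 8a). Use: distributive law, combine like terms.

(7a + 8 - c)(3c + 6 - 8a)
= 21ac + 42a - 56a² + 24c + 48 - 64a - 3c² - 6c + 8ac    [distributive law]
= 29ac - 22a - 56a² + 18c + 48 - 3c²    [combine like terms]

29ac - 22a - 56a² + 18c + 48 - 3c²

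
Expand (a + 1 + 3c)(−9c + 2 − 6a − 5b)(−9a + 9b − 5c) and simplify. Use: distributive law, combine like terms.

273a²c − 83abc + 378ac² + 36a² + 9ab + 47ac + 54a³ − 9a²b − 45ab² − 2bc + 15c² − 18a + 18b − 10c − 45b² − 168bc² + 135c³ − 135b²c

(a + 1 + 3c)(−9c + 2 − 6a − 5b)(−9a + 9b − 5c)
= (−9ac + 2a − 6a² − 5ab − 9c + 2 − 6a − 5b − 27c² + 6c − 18ac − 15bc)(−9a + 9b − 5c)    [distributive law]
= (−27ac − 4a − 6a² − 5ab − 3c + 2 − 5b − 27c² − 15bc)(−9a + 9b − 5c)    [combine like terms]
= 243a²c − 243abc + 135ac² + 36a² − 36ab + 20ac + 54a³ − 54a²b + 30a²c + 45a²b − 45ab² + 25abc + 27ac − 27bc + 15c² − 18a + 18b − 10c + 45ab − 45b² + 25bc + 243ac² − 243bc² + 135c³ + 135abc − 135b²c + 75bc²    [distributive law]
= 273a²c − 83abc + 378ac² + 36a² + 9ab + 47ac + 54a³ − 9a²b − 45ab² − 2bc + 15c² − 18a + 18b − 10c − 45b² − 168bc² + 135c³ − 135b²c    [combine like terms]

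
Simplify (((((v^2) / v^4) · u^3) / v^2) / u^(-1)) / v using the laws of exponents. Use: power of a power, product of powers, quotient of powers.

u^4·v^(-5)

(((((v^2) / v^4) · u^3) / v^2) / u^(-1)) / v
= (((v^(-2) · u^3) / v^2) / u^(-1)) / v    [quotient of powers]
= u^4·v^(-5)    [quotient of powers; product of powers]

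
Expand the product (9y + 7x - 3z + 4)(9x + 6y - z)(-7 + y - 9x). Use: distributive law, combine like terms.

(9y + 7x - 3z + 4)(9x + 6y - z)(-7 + y - 9x)
= (81xy + 54y^2 - 9yz + 63x^2 + 42xy - 7xz - 27xz - 18yz + 3z^2 + 36x + 24y - 4z)(-7 + y - 9x)    [distributive law]
= (123xy + 54y^2 - 27yz + 63x^2 - 34xz + 3z^2 + 36x + 24y - 4z)(-7 + y - 9x)    [combine like terms]
= -861xy + 123xy^2 - 1107x^2y - 378y^2 + 54y^3 - 486xy^2 + 189yz - 27y^2z + 243xyz - 441x^2 + 63x^2y - 567x^3 + 238xz - 34xyz + 306x^2z - 21z^2 + 3yz^2 - 27xz^2 - 252x + 36xy - 324x^2 - 168y + 24y^2 - 216xy + 28z - 4yz + 36xz    [distributive law]
= -1041xy - 363xy^2 - 1044x^2y - 354y^2 + 54y^3 + 185yz - 27y^2z + 209xyz - 765x^2 - 567x^3 + 274xz + 306x^2z - 21z^2 + 3yz^2 - 27xz^2 - 252x - 168y + 28z    [combine like terms]

-1041xy - 363xy^2 - 1044x^2y - 354y^2 + 54y^3 + 185yz - 27y^2z + 209xyz - 765x^2 - 567x^3 + 274xz + 306x^2z - 21z^2 + 3yz^2 - 27xz^2 - 252x - 168y + 28z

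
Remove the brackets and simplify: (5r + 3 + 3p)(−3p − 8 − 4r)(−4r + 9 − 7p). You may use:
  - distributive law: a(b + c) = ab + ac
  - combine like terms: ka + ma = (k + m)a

248pr^2 + 253pr + 225p^2r + 28r^2 − 372r + 80r^3 − 129p + 150p^2 − 216 + 63p^3

(5r + 3 + 3p)(−3p − 8 − 4r)(−4r + 9 − 7p)
= (−15pr − 40r − 20r^2 − 9p − 24 − 12r − 9p^2 − 24p − 12pr)(−4r + 9 − 7p)    [distributive law]
= (−27pr − 52r − 20r^2 − 33p − 24 − 9p^2)(−4r + 9 − 7p)    [combine like terms]
= 108pr^2 − 243pr + 189p^2r + 208r^2 − 468r + 364pr + 80r^3 − 180r^2 + 140pr^2 + 132pr − 297p + 231p^2 + 96r − 216 + 168p + 36p^2r − 81p^2 + 63p^3    [distributive law]
= 248pr^2 + 253pr + 225p^2r + 28r^2 − 372r + 80r^3 − 129p + 150p^2 − 216 + 63p^3    [combine like terms]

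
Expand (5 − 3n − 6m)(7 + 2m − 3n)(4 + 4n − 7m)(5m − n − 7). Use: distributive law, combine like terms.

3311m − 112n − 980 − 851mn + 760n^2 − 3097m^2 + 1608m^2n − 607mn^2 + 292m^3 − 144n^3 + 57m^2n^2 + 195mn^3 − 744m^3n − 36n^4 + 420m^4

(5 − 3n − 6m)(7 + 2m − 3n)(4 + 4n − 7m)(5m − n − 7)
= (35 + 10m − 15n − 21n − 6mn + 9n^2 − 42m − 12m^2 + 18mn)(4 + 4n − 7m)(5m − n − 7)    [distributive law]
= (35 − 32m − 36n + 12mn + 9n^2 − 12m^2)(4 + 4n − 7m)(5m − n − 7)    [combine like terms]
= (140 + 140n − 245m − 128m − 128mn + 224m^2 − 144n − 144n^2 + 252mn + 48mn + 48mn^2 − 84m^2n + 36n^2 + 36n^3 − 63mn^2 − 48m^2 − 48m^2n + 84m^3)(5m − n − 7)    [distributive law]
= (140 − 4n − 373m + 172mn + 176m^2 − 108n^2 − 15mn^2 − 132m^2n + 36n^3 + 84m^3)(5m − n − 7)    [combine like terms]
= 700m − 140n − 980 − 20mn + 4n^2 + 28n − 1865m^2 + 373mn + 2611m + 860m^2n − 172mn^2 − 1204mn + 880m^3 − 176m^2n − 1232m^2 − 540mn^2 + 108n^3 + 756n^2 − 75m^2n^2 + 15mn^3 + 105mn^2 − 660m^3n + 132m^2n^2 + 924m^2n + 180mn^3 − 36n^4 − 252n^3 + 420m^4 − 84m^3n − 588m^3    [distributive law]
= 3311m − 112n − 980 − 851mn + 760n^2 − 3097m^2 + 1608m^2n − 607mn^2 + 292m^3 − 144n^3 + 57m^2n^2 + 195mn^3 − 744m^3n − 36n^4 + 420m^4    [combine like terms]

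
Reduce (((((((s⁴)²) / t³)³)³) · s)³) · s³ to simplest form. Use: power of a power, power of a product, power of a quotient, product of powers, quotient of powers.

(((((((s⁴)²) / t³)³)³) · s)³) · s³
= (((((((s⁴)²) / t³)³)³)³) · (s³)) · s³    [power of a product]
= ((((((s⁴)²) / t³)³)⁹) · (s³)) · s³    [power of a power]
= (((((s⁴)²) / t³)²⁷) · (s³)) · s³    [power of a power]
= (((((s⁴)²)²⁷) / ((t³)²⁷)) · (s³)) · s³    [power of a quotient]
= ((((s⁴)⁵⁴) / ((t³)²⁷)) · (s³)) · s³    [power of a power]
= ((s²¹⁶ / ((t³)²⁷)) · (s³)) · s³    [power of a power]
= ((s²¹⁶ / t⁸¹) · (s³)) · s³    [power of a power]
= s²²²t⁻⁸¹    [quotient of powers; product of powers]

s²²²t⁻⁸¹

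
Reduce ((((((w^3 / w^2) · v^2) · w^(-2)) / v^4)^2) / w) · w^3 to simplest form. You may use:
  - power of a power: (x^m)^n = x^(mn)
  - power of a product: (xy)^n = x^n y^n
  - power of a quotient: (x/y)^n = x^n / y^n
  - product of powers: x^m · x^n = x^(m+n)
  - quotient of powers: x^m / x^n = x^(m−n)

((((((w^3 / w^2) · v^2) · w^(-2)) / v^4)^2) / w) · w^3
= ((((((w^3 / w^2) · v^2) · w^(-2))^2) / ((v^4)^2)) / w) · w^3    [power of a quotient]
= ((((((w^3 / w^2) · v^2)^2) · ((w^(-2))^2)) / ((v^4)^2)) / w) · w^3    [power of a product]
= ((((((w^3 / w^2)^2) · ((v^2)^2)) · ((w^(-2))^2)) / ((v^4)^2)) / w) · w^3    [power of a product]
= (((((((w^3)^2) / ((w^2)^2)) · ((v^2)^2)) · ((w^(-2))^2)) / ((v^4)^2)) / w) · w^3    [power of a quotient]
= (((((w^6 / ((w^2)^2)) · ((v^2)^2)) · ((w^(-2))^2)) / ((v^4)^2)) / w) · w^3    [power of a power]
= (((((w^6 / w^4) · ((v^2)^2)) · ((w^(-2))^2)) / ((v^4)^2)) / w) · w^3    [power of a power]
= ((((w^2 · ((v^2)^2)) · ((w^(-2))^2)) / ((v^4)^2)) / w) · w^3    [quotient of powers]
= ((((w^2 · v^4) · ((w^(-2))^2)) / ((v^4)^2)) / w) · w^3    [power of a power]
= ((((w^2 · v^4) · w^(-4)) / ((v^4)^2)) / w) · w^3    [power of a power]
= ((((w^2 · v^4) · w^(-4)) / v^8) / w) · w^3    [power of a power]
= v^(-4)    [quotient of powers; product of powers]

v^(-4)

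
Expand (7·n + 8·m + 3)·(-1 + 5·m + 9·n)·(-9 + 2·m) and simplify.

-180·n - 923·m·n + 214·m^2·n - 567·n^2 + 126·m·n^2 - 69·m - 346·m^2 + 80·m^3 + 27

(7·n + 8·m + 3)·(-1 + 5·m + 9·n)·(-9 + 2·m)
= (-7·n + 35·m·n + 63·n^2 - 8·m + 40·m^2 + 72·m·n - 3 + 15·m + 27·n)·(-9 + 2·m)    [distributive law]
= (20·n + 107·m·n + 63·n^2 + 7·m + 40·m^2 - 3)·(-9 + 2·m)    [combine like terms]
= -180·n + 40·m·n - 963·m·n + 214·m^2·n - 567·n^2 + 126·m·n^2 - 63·m + 14·m^2 - 360·m^2 + 80·m^3 + 27 - 6·m    [distributive law]
= -180·n - 923·m·n + 214·m^2·n - 567·n^2 + 126·m·n^2 - 69·m - 346·m^2 + 80·m^3 + 27    [combine like terms]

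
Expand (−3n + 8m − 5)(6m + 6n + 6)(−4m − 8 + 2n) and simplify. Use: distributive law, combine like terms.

(−3n + 8m − 5)(6m + 6n + 6)(−4m − 8 + 2n)
= (−18mn − 18n^2 − 18n + 48m^2 + 48mn + 48m − 30m − 30n − 30)(−4m − 8 + 2n)    [distributive law]
= (30mn − 18n^2 − 48n + 48m^2 + 18m − 30)(−4m − 8 + 2n)    [combine like terms]
= −120m^2n − 240mn + 60mn^2 + 72mn^2 + 144n^2 − 36n^3 + 192mn + 384n − 96n^2 − 192m^3 − 384m^2 + 96m^2n − 72m^2 − 144m + 36mn + 120m + 240 − 60n    [distributive law]
= −24m^2n − 12mn + 132mn^2 + 48n^2 − 36n^3 + 324n − 192m^3 − 456m^2 − 24m + 240    [combine like terms]

−24m^2n − 12mn + 132mn^2 + 48n^2 − 36n^3 + 324n − 192m^3 − 456m^2 − 24m + 240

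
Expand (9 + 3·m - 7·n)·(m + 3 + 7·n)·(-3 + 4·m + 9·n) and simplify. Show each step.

(9 + 3·m - 7·n)·(m + 3 + 7·n)·(-3 + 4·m + 9·n)
= (9·m + 27 + 63·n + 3·m^2 + 9·m + 21·m·n - 7·m·n - 21·n - 49·n^2)·(-3 + 4·m + 9·n)    [distributive law]
= (18·m + 27 + 42·n + 3·m^2 + 14·m·n - 49·n^2)·(-3 + 4·m + 9·n)    [combine like terms]
= -54·m + 72·m^2 + 162·m·n - 81 + 108·m + 243·n - 126·n + 168·m·n + 378·n^2 - 9·m^2 + 12·m^3 + 27·m^2·n - 42·m·n + 56·m^2·n + 126·m·n^2 + 147·n^2 - 196·m·n^2 - 441·n^3    [distributive law]
= 54·m + 63·m^2 + 288·m·n - 81 + 117·n + 525·n^2 + 12·m^3 + 83·m^2·n - 70·m·n^2 - 441·n^3    [combine like terms]

54·m + 63·m^2 + 288·m·n - 81 + 117·n + 525·n^2 + 12·m^3 + 83·m^2·n - 70·m·n^2 - 441·n^3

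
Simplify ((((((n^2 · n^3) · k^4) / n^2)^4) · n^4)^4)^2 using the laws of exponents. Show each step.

((((((n^2 · n^3) · k^4) / n^2)^4) · n^4)^4)^2
= (((((n^2 · n^3) · k^4) / n^2)^4) · n^4)^8    [power of a power]
= (((((n^2 · n^3) · k^4) / n^2)^4)^8) · ((n^4)^8)    [power of a product]
= ((((n^2 · n^3) · k^4) / n^2)^32) · ((n^4)^8)    [power of a power]
= ((((n^2 · n^3) · k^4)^32) / ((n^2)^32)) · ((n^4)^8)    [power of a quotient]
= ((((n^2 · n^3)^32) · ((k^4)^32)) / ((n^2)^32)) · ((n^4)^8)    [power of a product]
= (((((n^2)^32) · ((n^3)^32)) · ((k^4)^32)) / ((n^2)^32)) · ((n^4)^8)    [power of a product]
= (((n^64 · ((n^3)^32)) · ((k^4)^32)) / ((n^2)^32)) · ((n^4)^8)    [power of a power]
= (((n^64 · n^96) · ((k^4)^32)) / ((n^2)^32)) · ((n^4)^8)    [power of a power]
= ((n^160 · ((k^4)^32)) / ((n^2)^32)) · ((n^4)^8)    [product of powers]
= ((n^160 · k^128) / ((n^2)^32)) · ((n^4)^8)    [power of a power]
= ((n^160 · k^128) / n^64) · ((n^4)^8)    [power of a power]
= ((n^160 · k^128) / n^64) · n^32    [power of a power]
= k^128n^128    [quotient of powers; product of powers]

k^128n^128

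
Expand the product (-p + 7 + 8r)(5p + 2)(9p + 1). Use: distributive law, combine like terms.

-45p³ + 292p² + 159p + 14 + 360p²r + 184pr + 16r

(-p + 7 + 8r)(5p + 2)(9p + 1)
= (-5p² - 2p + 35p + 14 + 40pr + 16r)(9p + 1)    [distributive law]
= (-5p² + 33p + 14 + 40pr + 16r)(9p + 1)    [combine like terms]
= -45p³ - 5p² + 297p² + 33p + 126p + 14 + 360p²r + 40pr + 144pr + 16r    [distributive law]
= -45p³ + 292p² + 159p + 14 + 360p²r + 184pr + 16r    [combine like terms]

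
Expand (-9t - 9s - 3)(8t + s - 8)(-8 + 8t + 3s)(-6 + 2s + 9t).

(-9t - 9s - 3)(8t + s - 8)(-8 + 8t + 3s)(-6 + 2s + 9t)
= (-72t^2 - 9st + 72t - 72st - 9s^2 + 72s - 24t - 3s + 24)(-8 + 8t + 3s)(-6 + 2s + 9t)    [distributive law]
= (-72t^2 - 81st + 48t - 9s^2 + 69s + 24)(-8 + 8t + 3s)(-6 + 2s + 9t)    [combine like terms]
= (576t^2 - 576t^3 - 216st^2 + 648st - 648st^2 - 243s^2t - 384t + 384t^2 + 144st + 72s^2 - 72s^2t - 27s^3 - 552s + 552st + 207s^2 - 192 + 192t + 72s)(-6 + 2s + 9t)    [distributive law]
= (960t^2 - 576t^3 - 864st^2 + 1344st - 315s^2t - 192t + 279s^2 - 27s^3 - 480s - 192)(-6 + 2s + 9t)    [combine like terms]
= -5760t^2 + 1920st^2 + 8640t^3 + 3456t^3 - 1152st^3 - 5184t^4 + 5184st^2 - 1728s^2t^2 - 7776st^3 - 8064st + 2688s^2t + 12096st^2 + 1890s^2t - 630s^3t - 2835s^2t^2 + 1152t - 384st - 1728t^2 - 1674s^2 + 558s^3 + 2511s^2t + 162s^3 - 54s^4 - 243s^3t + 2880s - 960s^2 - 4320st + 1152 - 384s - 1728t    [distributive law]
= -7488t^2 + 19200st^2 + 12096t^3 - 8928st^3 - 5184t^4 - 4563s^2t^2 - 12768st + 7089s^2t - 873s^3t - 576t - 2634s^2 + 720s^3 - 54s^4 + 2496s + 1152    [combine like terms]

-7488t^2 + 19200st^2 + 12096t^3 - 8928st^3 - 5184t^4 - 4563s^2t^2 - 12768st + 7089s^2t - 873s^3t - 576t - 2634s^2 + 720s^3 - 54s^4 + 2496s + 1152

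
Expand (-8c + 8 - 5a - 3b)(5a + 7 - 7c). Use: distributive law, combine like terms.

-5ac - 112c + 56c^2 + 5a + 56 - 25a^2 - 15ab - 21b + 21bc

(-8c + 8 - 5a - 3b)(5a + 7 - 7c)
= -40ac - 56c + 56c^2 + 40a + 56 - 56c - 25a^2 - 35a + 35ac - 15ab - 21b + 21bc    [distributive law]
= -5ac - 112c + 56c^2 + 5a + 56 - 25a^2 - 15ab - 21b + 21bc    [combine like terms]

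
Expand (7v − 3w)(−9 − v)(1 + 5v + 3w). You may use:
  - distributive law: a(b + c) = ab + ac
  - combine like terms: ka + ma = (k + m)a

−63v − 322v^2 − 51vw − 35v^3 − 6v^2w + 27w + 81w^2 + 9vw^2

(7v − 3w)(−9 − v)(1 + 5v + 3w)
= (−63v − 7v^2 + 27w + 3vw)(1 + 5v + 3w)    [distributive law]
= −63v − 315v^2 − 189vw − 7v^2 − 35v^3 − 21v^2w + 27w + 135vw + 81w^2 + 3vw + 15v^2w + 9vw^2    [distributive law]
= −63v − 322v^2 − 51vw − 35v^3 − 6v^2w + 27w + 81w^2 + 9vw^2    [combine like terms]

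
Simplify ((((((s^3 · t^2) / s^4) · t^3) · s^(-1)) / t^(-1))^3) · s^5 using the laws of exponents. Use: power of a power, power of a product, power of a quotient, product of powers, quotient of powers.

((((((s^3 · t^2) / s^4) · t^3) · s^(-1)) / t^(-1))^3) · s^5
= ((((((s^3 · t^2) / s^4) · t^3) · s^(-1))^3) / ((t^(-1))^3)) · s^5    [power of a quotient]
= ((((((s^3 · t^2) / s^4) · t^3)^3) · ((s^(-1))^3)) / ((t^(-1))^3)) · s^5    [power of a product]
= ((((((s^3 · t^2) / s^4)^3) · ((t^3)^3)) · ((s^(-1))^3)) / ((t^(-1))^3)) · s^5    [power of a product]
= ((((((s^3 · t^2)^3) / ((s^4)^3)) · ((t^3)^3)) · ((s^(-1))^3)) / ((t^(-1))^3)) · s^5    [power of a quotient]
= (((((((s^3)^3) · ((t^2)^3)) / ((s^4)^3)) · ((t^3)^3)) · ((s^(-1))^3)) / ((t^(-1))^3)) · s^5    [power of a product]
= (((((s^9 · ((t^2)^3)) / ((s^4)^3)) · ((t^3)^3)) · ((s^(-1))^3)) / ((t^(-1))^3)) · s^5    [power of a power]
= (((((s^9 · t^6) / ((s^4)^3)) · ((t^3)^3)) · ((s^(-1))^3)) / ((t^(-1))^3)) · s^5    [power of a power]
= (((((s^9 · t^6) / s^12) · ((t^3)^3)) · ((s^(-1))^3)) / ((t^(-1))^3)) · s^5    [power of a power]
= (((((s^9 · t^6) / s^12) · t^9) · ((s^(-1))^3)) / ((t^(-1))^3)) · s^5    [power of a power]
= (((((s^9 · t^6) / s^12) · t^9) · s^(-3)) / ((t^(-1))^3)) · s^5    [power of a power]
= (((((s^9 · t^6) / s^12) · t^9) · s^(-3)) / t^(-3)) · s^5    [power of a power]
= s^(-1)t^18    [quotient of powers; product of powers]

s^(-1)t^18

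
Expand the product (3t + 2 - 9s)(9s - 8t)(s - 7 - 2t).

261s^2t - 745st - 222st^2 + 200t^2 + 48t^3 + 585s^2 - 126s + 112t - 81s^3

(3t + 2 - 9s)(9s - 8t)(s - 7 - 2t)
= (27st - 24t^2 + 18s - 16t - 81s^2 + 72st)(s - 7 - 2t)    [distributive law]
= (99st - 24t^2 + 18s - 16t - 81s^2)(s - 7 - 2t)    [combine like terms]
= 99s^2t - 693st - 198st^2 - 24st^2 + 168t^2 + 48t^3 + 18s^2 - 126s - 36st - 16st + 112t + 32t^2 - 81s^3 + 567s^2 + 162s^2t    [distributive law]
= 261s^2t - 745st - 222st^2 + 200t^2 + 48t^3 + 585s^2 - 126s + 112t - 81s^3    [combine like terms]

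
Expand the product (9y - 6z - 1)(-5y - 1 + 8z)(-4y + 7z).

(9y - 6z - 1)(-5y - 1 + 8z)(-4y + 7z)
= (-45y^2 - 9y + 72yz + 30yz + 6z - 48z^2 + 5y + 1 - 8z)(-4y + 7z)    [distributive law]
= (-45y^2 - 4y + 102yz - 2z - 48z^2 + 1)(-4y + 7z)    [combine like terms]
= 180y^3 - 315y^2z + 16y^2 - 28yz - 408y^2z + 714yz^2 + 8yz - 14z^2 + 192yz^2 - 336z^3 - 4y + 7z    [distributive law]
= 180y^3 - 723y^2z + 16y^2 - 20yz + 906yz^2 - 14z^2 - 336z^3 - 4y + 7z    [combine like terms]

180y^3 - 723y^2z + 16y^2 - 20yz + 906yz^2 - 14z^2 - 336z^3 - 4y + 7z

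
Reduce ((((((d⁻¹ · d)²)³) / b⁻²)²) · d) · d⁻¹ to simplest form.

b⁴

((((((d⁻¹ · d)²)³) / b⁻²)²) · d) · d⁻¹
= ((((((d⁻¹ · d)²)³)²) / ((b⁻²)²)) · d) · d⁻¹    [power of a quotient]
= (((((d⁻¹ · d)²)⁶) / ((b⁻²)²)) · d) · d⁻¹    [power of a power]
= ((((d⁻¹ · d)¹²) / ((b⁻²)²)) · d) · d⁻¹    [power of a power]
= (((((d⁻¹)¹²) · (d¹²)) / ((b⁻²)²)) · d) · d⁻¹    [power of a product]
= (((d⁻¹² · (d¹²)) / ((b⁻²)²)) · d) · d⁻¹    [power of a power]
= ((d⁰ / ((b⁻²)²)) · d) · d⁻¹    [product of powers]
= ((d⁰ / b⁻⁴) · d) · d⁻¹    [power of a power]
= b⁴    [quotient of powers; product of powers]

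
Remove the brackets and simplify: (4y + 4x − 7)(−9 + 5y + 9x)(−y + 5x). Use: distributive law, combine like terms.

(4y + 4x − 7)(−9 + 5y + 9x)(−y + 5x)
= (−36y + 20y^2 + 36xy − 36x + 20xy + 36x^2 + 63 − 35y − 63x)(−y + 5x)    [distributive law]
= (−71y + 20y^2 + 56xy − 99x + 36x^2 + 63)(−y + 5x)    [combine like terms]
= 71y^2 − 355xy − 20y^3 + 100xy^2 − 56xy^2 + 280x^2y + 99xy − 495x^2 − 36x^2y + 180x^3 − 63y + 315x    [distributive law]
= 71y^2 − 256xy − 20y^3 + 44xy^2 + 244x^2y − 495x^2 + 180x^3 − 63y + 315x    [combine like terms]

71y^2 − 256xy − 20y^3 + 44xy^2 + 244x^2y − 495x^2 + 180x^3 − 63y + 315x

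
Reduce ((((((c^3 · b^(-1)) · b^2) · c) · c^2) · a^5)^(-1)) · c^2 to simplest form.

((((((c^3 · b^(-1)) · b^2) · c) · c^2) · a^5)^(-1)) · c^2
= ((((((c^3 · b^(-1)) · b^2) · c) · c^2)^(-1)) · ((a^5)^(-1))) · c^2    [power of a product]
= ((((((c^3 · b^(-1)) · b^2) · c)^(-1)) · ((c^2)^(-1))) · ((a^5)^(-1))) · c^2    [power of a product]
= ((((((c^3 · b^(-1)) · b^2)^(-1)) · (c^(-1))) · ((c^2)^(-1))) · ((a^5)^(-1))) · c^2    [power of a product]
= ((((((c^3 · b^(-1))^(-1)) · ((b^2)^(-1))) · (c^(-1))) · ((c^2)^(-1))) · ((a^5)^(-1))) · c^2    [power of a product]
= (((((((c^3)^(-1)) · ((b^(-1))^(-1))) · ((b^2)^(-1))) · (c^(-1))) · ((c^2)^(-1))) · ((a^5)^(-1))) · c^2    [power of a product]
= (((((c^(-3) · ((b^(-1))^(-1))) · ((b^2)^(-1))) · (c^(-1))) · ((c^2)^(-1))) · ((a^5)^(-1))) · c^2    [power of a power]
= (((((c^(-3) · b) · ((b^2)^(-1))) · (c^(-1))) · ((c^2)^(-1))) · ((a^5)^(-1))) · c^2    [power of a power]
= (((((c^(-3) · b) · b^(-2)) · (c^(-1))) · ((c^2)^(-1))) · ((a^5)^(-1))) · c^2    [power of a power]
= (((((c^(-3) · b) · b^(-2)) · c^(-1)) · c^(-2)) · ((a^5)^(-1))) · c^2    [power of a power]
= (((((c^(-3) · b) · b^(-2)) · c^(-1)) · c^(-2)) · a^(-5)) · c^2    [power of a power]
= a^(-5)b^(-1)c^(-4)    [product of powers]

a^(-5)b^(-1)c^(-4)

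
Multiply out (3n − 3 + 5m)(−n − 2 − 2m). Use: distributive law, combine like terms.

−3n^2 − 3n − 11mn + 6 − 4m − 10m^2

(3n − 3 + 5m)(−n − 2 − 2m)
= −3n^2 − 6n − 6mn + 3n + 6 + 6m − 5mn − 10m − 10m^2    [distributive law]
= −3n^2 − 3n − 11mn + 6 − 4m − 10m^2    [combine like terms]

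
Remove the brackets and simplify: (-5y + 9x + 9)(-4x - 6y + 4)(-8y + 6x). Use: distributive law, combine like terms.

(-5y + 9x + 9)(-4x - 6y + 4)(-8y + 6x)
= (20xy + 30y^2 - 20y - 36x^2 - 54xy + 36x - 36x - 54y + 36)(-8y + 6x)    [distributive law]
= (-34xy + 30y^2 - 74y - 36x^2 + 36)(-8y + 6x)    [combine like terms]
= 272xy^2 - 204x^2y - 240y^3 + 180xy^2 + 592y^2 - 444xy + 288x^2y - 216x^3 - 288y + 216x    [distributive law]
= 452xy^2 + 84x^2y - 240y^3 + 592y^2 - 444xy - 216x^3 - 288y + 216x    [combine like terms]

452xy^2 + 84x^2y - 240y^3 + 592y^2 - 444xy - 216x^3 - 288y + 216x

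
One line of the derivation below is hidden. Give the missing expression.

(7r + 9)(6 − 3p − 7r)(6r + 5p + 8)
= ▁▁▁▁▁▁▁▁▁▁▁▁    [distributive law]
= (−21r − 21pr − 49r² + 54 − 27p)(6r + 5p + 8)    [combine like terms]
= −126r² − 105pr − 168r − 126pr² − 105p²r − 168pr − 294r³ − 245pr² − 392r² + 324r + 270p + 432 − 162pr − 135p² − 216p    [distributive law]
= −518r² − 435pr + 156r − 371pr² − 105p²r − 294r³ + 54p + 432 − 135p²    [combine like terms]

After distributive law, the bracketed line is:

(42r − 21pr − 49r² + 54 − 27p − 63r)(6r + 5p + 8)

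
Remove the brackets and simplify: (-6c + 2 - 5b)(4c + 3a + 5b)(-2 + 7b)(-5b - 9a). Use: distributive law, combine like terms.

-240bc² - 432ac² + 840b²c² + 1512abc² - 1584abc - 324a²c + 3780ab²c + 1134a²bc - 780b²c + 1750b³c + 80bc + 144ac + 240ab + 108a² - 1440ab² - 648a²b + 100b² - 600b³ + 2100ab³ + 945a²b² + 875b⁴

(-6c + 2 - 5b)(4c + 3a + 5b)(-2 + 7b)(-5b - 9a)
= (-24c² - 18ac - 30bc + 8c + 6a + 10b - 20bc - 15ab - 25b²)(-2 + 7b)(-5b - 9a)    [distributive law]
= (-24c² - 18ac - 50bc + 8c + 6a + 10b - 15ab - 25b²)(-2 + 7b)(-5b - 9a)    [combine like terms]
= (48c² - 168bc² + 36ac - 126abc + 100bc - 350b²c - 16c + 56bc - 12a + 42ab - 20b + 70b² + 30ab - 105ab² + 50b² - 175b³)(-5b - 9a)    [distributive law]
= (48c² - 168bc² + 36ac - 126abc + 156bc - 350b²c - 16c - 12a + 72ab - 20b + 120b² - 105ab² - 175b³)(-5b - 9a)    [combine like terms]
= -240bc² - 432ac² + 840b²c² + 1512abc² - 180abc - 324a²c + 630ab²c + 1134a²bc - 780b²c - 1404abc + 1750b³c + 3150ab²c + 80bc + 144ac + 60ab + 108a² - 360ab² - 648a²b + 100b² + 180ab - 600b³ - 1080ab² + 525ab³ + 945a²b² + 875b⁴ + 1575ab³    [distributive law]
= -240bc² - 432ac² + 840b²c² + 1512abc² - 1584abc - 324a²c + 3780ab²c + 1134a²bc - 780b²c + 1750b³c + 80bc + 144ac + 240ab + 108a² - 1440ab² - 648a²b + 100b² - 600b³ + 2100ab³ + 945a²b² + 875b⁴    [combine like terms]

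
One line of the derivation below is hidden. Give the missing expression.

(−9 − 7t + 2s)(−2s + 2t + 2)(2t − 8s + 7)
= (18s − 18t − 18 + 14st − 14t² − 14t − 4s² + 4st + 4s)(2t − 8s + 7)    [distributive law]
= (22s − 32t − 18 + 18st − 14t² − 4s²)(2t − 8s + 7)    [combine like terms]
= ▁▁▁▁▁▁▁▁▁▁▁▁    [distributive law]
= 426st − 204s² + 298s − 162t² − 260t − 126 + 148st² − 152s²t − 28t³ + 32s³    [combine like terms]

By distributive law:

44st − 176s² + 154s − 64t² + 256st − 224t − 36t + 144s − 126 + 36st² − 144s²t + 126st − 28t³ + 112st² − 98t² − 8s²t + 32s³ − 28s²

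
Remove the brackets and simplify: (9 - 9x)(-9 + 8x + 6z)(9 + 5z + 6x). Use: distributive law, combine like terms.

-729 + 81z + 891x + 603xz + 270x² + 270z² - 684x²z - 432x³ - 270xz²

(9 - 9x)(-9 + 8x + 6z)(9 + 5z + 6x)
= (-81 + 72x + 54z + 81x - 72x² - 54xz)(9 + 5z + 6x)    [distributive law]
= (-81 + 153x + 54z - 72x² - 54xz)(9 + 5z + 6x)    [combine like terms]
= -729 - 405z - 486x + 1377x + 765xz + 918x² + 486z + 270z² + 324xz - 648x² - 360x²z - 432x³ - 486xz - 270xz² - 324x²z    [distributive law]
= -729 + 81z + 891x + 603xz + 270x² + 270z² - 684x²z - 432x³ - 270xz²    [combine like terms]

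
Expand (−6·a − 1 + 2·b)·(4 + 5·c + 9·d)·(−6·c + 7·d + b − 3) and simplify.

234·a·c − 6·a·d − 24·a·b + 72·a + 180·a·c² + 114·a·c·d − 30·a·b·c − 378·a·d² − 54·a·b·d + 39·c − d − 28·b + 12 + 30·c² + 19·c·d − 83·b·c − 63·d² − 7·b·d + 8·b² − 60·b·c² − 38·b·c·d + 10·b²·c + 126·b·d² + 18·b²·d

(−6·a − 1 + 2·b)·(4 + 5·c + 9·d)·(−6·c + 7·d + b − 3)
= (−24·a − 30·a·c − 54·a·d − 4 − 5·c − 9·d + 8·b + 10·b·c + 18·b·d)·(−6·c + 7·d + b − 3)    [distributive law]
= 144·a·c − 168·a·d − 24·a·b + 72·a + 180·a·c² − 210·a·c·d − 30·a·b·c + 90·a·c + 324·a·c·d − 378·a·d² − 54·a·b·d + 162·a·d + 24·c − 28·d − 4·b + 12 + 30·c² − 35·c·d − 5·b·c + 15·c + 54·c·d − 63·d² − 9·b·d + 27·d − 48·b·c + 56·b·d + 8·b² − 24·b − 60·b·c² + 70·b·c·d + 10·b²·c − 30·b·c − 108·b·c·d + 126·b·d² + 18·b²·d − 54·b·d    [distributive law]
= 234·a·c − 6·a·d − 24·a·b + 72·a + 180·a·c² + 114·a·c·d − 30·a·b·c − 378·a·d² − 54·a·b·d + 39·c − d − 28·b + 12 + 30·c² + 19·c·d − 83·b·c − 63·d² − 7·b·d + 8·b² − 60·b·c² − 38·b·c·d + 10·b²·c + 126·b·d² + 18·b²·d    [combine like terms]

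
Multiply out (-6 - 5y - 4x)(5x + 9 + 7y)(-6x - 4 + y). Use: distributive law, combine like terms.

(-6 - 5y - 4x)(5x + 9 + 7y)(-6x - 4 + y)
= (-30x - 54 - 42y - 25xy - 45y - 35y² - 20x² - 36x - 28xy)(-6x - 4 + y)    [distributive law]
= (-66x - 54 - 87y - 53xy - 35y² - 20x²)(-6x - 4 + y)    [combine like terms]
= 396x² + 264x - 66xy + 324x + 216 - 54y + 522xy + 348y - 87y² + 318x²y + 212xy - 53xy² + 210xy² + 140y² - 35y³ + 120x³ + 80x² - 20x²y    [distributive law]
= 476x² + 588x + 668xy + 216 + 294y + 53y² + 298x²y + 157xy² - 35y³ + 120x³    [combine like terms]

476x² + 588x + 668xy + 216 + 294y + 53y² + 298x²y + 157xy² - 35y³ + 120x³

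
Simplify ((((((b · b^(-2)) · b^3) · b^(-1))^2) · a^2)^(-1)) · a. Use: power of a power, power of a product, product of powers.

a^(-1)b^(-2)

((((((b · b^(-2)) · b^3) · b^(-1))^2) · a^2)^(-1)) · a
= ((((((b · b^(-2)) · b^3) · b^(-1))^2)^(-1)) · ((a^2)^(-1))) · a    [power of a product]
= (((((b · b^(-2)) · b^3) · b^(-1))^(-2)) · ((a^2)^(-1))) · a    [power of a power]
= (((((b · b^(-2)) · b^3)^(-2)) · ((b^(-1))^(-2))) · ((a^2)^(-1))) · a    [power of a product]
= (((((b · b^(-2))^(-2)) · ((b^3)^(-2))) · ((b^(-1))^(-2))) · ((a^2)^(-1))) · a    [power of a product]
= (((((b^(-2)) · ((b^(-2))^(-2))) · ((b^3)^(-2))) · ((b^(-1))^(-2))) · ((a^2)^(-1))) · a    [power of a product]
= ((((b^(-2) · b^4) · ((b^3)^(-2))) · ((b^(-1))^(-2))) · ((a^2)^(-1))) · a    [power of a power]
= (((b^2 · ((b^3)^(-2))) · ((b^(-1))^(-2))) · ((a^2)^(-1))) · a    [product of powers]
= (((b^2 · b^(-6)) · ((b^(-1))^(-2))) · ((a^2)^(-1))) · a    [power of a power]
= ((b^(-4) · ((b^(-1))^(-2))) · ((a^2)^(-1))) · a    [product of powers]
= ((b^(-4) · b^2) · ((a^2)^(-1))) · a    [power of a power]
= (b^(-2) · ((a^2)^(-1))) · a    [product of powers]
= (b^(-2) · a^(-2)) · a    [power of a power]
= a^(-1)b^(-2)    [product of powers]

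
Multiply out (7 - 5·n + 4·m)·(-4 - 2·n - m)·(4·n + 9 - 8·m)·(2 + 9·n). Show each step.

(7 - 5·n + 4·m)·(-4 - 2·n - m)·(4·n + 9 - 8·m)·(2 + 9·n)
= (-28 - 14·n - 7·m + 20·n + 10·n^2 + 5·m·n - 16·m - 8·m·n - 4·m^2)·(4·n + 9 - 8·m)·(2 + 9·n)    [distributive law]
= (-28 + 6·n - 23·m + 10·n^2 - 3·m·n - 4·m^2)·(4·n + 9 - 8·m)·(2 + 9·n)    [combine like terms]
= (-112·n - 252 + 224·m + 24·n^2 + 54·n - 48·m·n - 92·m·n - 207·m + 184·m^2 + 40·n^3 + 90·n^2 - 80·m·n^2 - 12·m·n^2 - 27·m·n + 24·m^2·n - 16·m^2·n - 36·m^2 + 32·m^3)·(2 + 9·n)    [distributive law]
= (-58·n - 252 + 17·m + 114·n^2 - 167·m·n + 148·m^2 + 40·n^3 - 92·m·n^2 + 8·m^2·n + 32·m^3)·(2 + 9·n)    [combine like terms]
= -116·n - 522·n^2 - 504 - 2268·n + 34·m + 153·m·n + 228·n^2 + 1026·n^3 - 334·m·n - 1503·m·n^2 + 296·m^2 + 1332·m^2·n + 80·n^3 + 360·n^4 - 184·m·n^2 - 828·m·n^3 + 16·m^2·n + 72·m^2·n^2 + 64·m^3 + 288·m^3·n    [distributive law]
= -2384·n - 294·n^2 - 504 + 34·m - 181·m·n + 1106·n^3 - 1687·m·n^2 + 296·m^2 + 1348·m^2·n + 360·n^4 - 828·m·n^3 + 72·m^2·n^2 + 64·m^3 + 288·m^3·n    [combine like terms]

-2384·n - 294·n^2 - 504 + 34·m - 181·m·n + 1106·n^3 - 1687·m·n^2 + 296·m^2 + 1348·m^2·n + 360·n^4 - 828·m·n^3 + 72·m^2·n^2 + 64·m^3 + 288·m^3·n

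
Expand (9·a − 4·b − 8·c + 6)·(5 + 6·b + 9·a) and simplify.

99·a + 18·a·b + 81·a² + 16·b − 24·b² − 40·c − 48·b·c − 72·a·c + 30

(9·a − 4·b − 8·c + 6)·(5 + 6·b + 9·a)
= 45·a + 54·a·b + 81·a² − 20·b − 24·b² − 36·a·b − 40·c − 48·b·c − 72·a·c + 30 + 36·b + 54·a    [distributive law]
= 99·a + 18·a·b + 81·a² + 16·b − 24·b² − 40·c − 48·b·c − 72·a·c + 30    [combine like terms]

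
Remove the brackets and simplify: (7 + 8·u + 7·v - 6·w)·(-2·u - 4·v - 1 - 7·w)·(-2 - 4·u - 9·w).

(7 + 8·u + 7·v - 6·w)·(-2·u - 4·v - 1 - 7·w)·(-2 - 4·u - 9·w)
= (-14·u - 28·v - 7 - 49·w - 16·u² - 32·u·v - 8·u - 56·u·w - 14·u·v - 28·v² - 7·v - 49·v·w + 12·u·w + 24·v·w + 6·w + 42·w²)·(-2 - 4·u - 9·w)    [distributive law]
= (-22·u - 35·v - 7 - 43·w - 16·u² - 46·u·v - 44·u·w - 28·v² - 25·v·w + 42·w²)·(-2 - 4·u - 9·w)    [combine like terms]
= 44·u + 88·u² + 198·u·w + 70·v + 140·u·v + 315·v·w + 14 + 28·u + 63·w + 86·w + 172·u·w + 387·w² + 32·u² + 64·u³ + 144·u²·w + 92·u·v + 184·u²·v + 414·u·v·w + 88·u·w + 176·u²·w + 396·u·w² + 56·v² + 112·u·v² + 252·v²·w + 50·v·w + 100·u·v·w + 225·v·w² - 84·w² - 168·u·w² - 378·w³    [distributive law]
= 72·u + 120·u² + 458·u·w + 70·v + 232·u·v + 365·v·w + 14 + 149·w + 303·w² + 64·u³ + 320·u²·w + 184·u²·v + 514·u·v·w + 228·u·w² + 56·v² + 112·u·v² + 252·v²·w + 225·v·w² - 378·w³    [combine like terms]

72·u + 120·u² + 458·u·w + 70·v + 232·u·v + 365·v·w + 14 + 149·w + 303·w² + 64·u³ + 320·u²·w + 184·u²·v + 514·u·v·w + 228·u·w² + 56·v² + 112·u·v² + 252·v²·w + 225·v·w² - 378·w³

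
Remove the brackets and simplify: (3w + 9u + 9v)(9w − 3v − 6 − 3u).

27w^2 + 72vw − 18w + 72uw − 54uv − 54u − 27u^2 − 27v^2 − 54v

(3w + 9u + 9v)(9w − 3v − 6 − 3u)
= 27w^2 − 9vw − 18w − 9uw + 81uw − 27uv − 54u − 27u^2 + 81vw − 27v^2 − 54v − 27uv    [distributive law]
= 27w^2 + 72vw − 18w + 72uw − 54uv − 54u − 27u^2 − 27v^2 − 54v    [combine like terms]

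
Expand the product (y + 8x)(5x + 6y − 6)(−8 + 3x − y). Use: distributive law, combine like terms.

−394xy + 119x^2y − 35xy^2 − 42y^2 − 6y^3 + 48y − 464x^2 + 120x^3 + 384x

(y + 8x)(5x + 6y − 6)(−8 + 3x − y)
= (5xy + 6y^2 − 6y + 40x^2 + 48xy − 48x)(−8 + 3x − y)    [distributive law]
= (53xy + 6y^2 − 6y + 40x^2 − 48x)(−8 + 3x − y)    [combine like terms]
= −424xy + 159x^2y − 53xy^2 − 48y^2 + 18xy^2 − 6y^3 + 48y − 18xy + 6y^2 − 320x^2 + 120x^3 − 40x^2y + 384x − 144x^2 + 48xy    [distributive law]
= −394xy + 119x^2y − 35xy^2 − 42y^2 − 6y^3 + 48y − 464x^2 + 120x^3 + 384x    [combine like terms]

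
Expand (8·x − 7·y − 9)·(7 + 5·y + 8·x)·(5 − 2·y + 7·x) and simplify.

−521·x − 706·x·y + 208·x² − 213·x·y² − 240·x²·y + 448·x³ − 344·y + 13·y² + 70·y³ − 315

(8·x − 7·y − 9)·(7 + 5·y + 8·x)·(5 − 2·y + 7·x)
= (56·x + 40·x·y + 64·x² − 49·y − 35·y² − 56·x·y − 63 − 45·y − 72·x)·(5 − 2·y + 7·x)    [distributive law]
= (−16·x − 16·x·y + 64·x² − 94·y − 35·y² − 63)·(5 − 2·y + 7·x)    [combine like terms]
= −80·x + 32·x·y − 112·x² − 80·x·y + 32·x·y² − 112·x²·y + 320·x² − 128·x²·y + 448·x³ − 470·y + 188·y² − 658·x·y − 175·y² + 70·y³ − 245·x·y² − 315 + 126·y − 441·x    [distributive law]
= −521·x − 706·x·y + 208·x² − 213·x·y² − 240·x²·y + 448·x³ − 344·y + 13·y² + 70·y³ − 315    [combine like terms]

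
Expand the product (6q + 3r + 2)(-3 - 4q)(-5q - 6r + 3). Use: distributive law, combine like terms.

58q² + 165qr - 48q + 120q³ + 204q²r + 54r² + 9r + 72qr² - 18

(6q + 3r + 2)(-3 - 4q)(-5q - 6r + 3)
= (-18q - 24q² - 9r - 12qr - 6 - 8q)(-5q - 6r + 3)    [distributive law]
= (-26q - 24q² - 9r - 12qr - 6)(-5q - 6r + 3)    [combine like terms]
= 130q² + 156qr - 78q + 120q³ + 144q²r - 72q² + 45qr + 54r² - 27r + 60q²r + 72qr² - 36qr + 30q + 36r - 18    [distributive law]
= 58q² + 165qr - 48q + 120q³ + 204q²r + 54r² + 9r + 72qr² - 18    [combine like terms]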